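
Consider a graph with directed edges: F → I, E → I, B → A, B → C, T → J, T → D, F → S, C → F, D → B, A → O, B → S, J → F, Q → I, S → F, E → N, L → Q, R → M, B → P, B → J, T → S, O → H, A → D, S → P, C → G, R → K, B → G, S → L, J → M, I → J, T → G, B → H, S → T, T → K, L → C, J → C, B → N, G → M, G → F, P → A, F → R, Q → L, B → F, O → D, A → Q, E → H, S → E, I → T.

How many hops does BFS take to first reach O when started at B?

Level 0: B
Level 1: A, C, F, G, H, J, N, P, S
Level 2: D, E, I, L, M, O, Q, R, T
Level 3: K
O first appears at level 2.

2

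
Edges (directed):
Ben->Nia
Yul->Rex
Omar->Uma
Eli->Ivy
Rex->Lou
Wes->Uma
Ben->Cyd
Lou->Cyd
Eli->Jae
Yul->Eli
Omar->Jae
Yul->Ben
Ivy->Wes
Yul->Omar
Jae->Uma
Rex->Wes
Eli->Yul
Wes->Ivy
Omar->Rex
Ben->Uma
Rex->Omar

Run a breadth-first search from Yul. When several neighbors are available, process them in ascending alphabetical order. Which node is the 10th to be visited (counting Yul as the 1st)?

Visit Yul; enqueue Ben, Eli, Omar, Rex → queue [Ben, Eli, Omar, Rex]
Visit Ben; enqueue Cyd, Nia, Uma → queue [Eli, Omar, Rex, Cyd, Nia, Uma]
Visit Eli; enqueue Ivy, Jae → queue [Omar, Rex, Cyd, Nia, Uma, Ivy, Jae]
Visit Omar → queue [Rex, Cyd, Nia, Uma, Ivy, Jae]
Visit Rex; enqueue Lou, Wes → queue [Cyd, Nia, Uma, Ivy, Jae, Lou, Wes]
Visit Cyd → queue [Nia, Uma, Ivy, Jae, Lou, Wes]
Visit Nia → queue [Uma, Ivy, Jae, Lou, Wes]
Visit Uma → queue [Ivy, Jae, Lou, Wes]
Visit Ivy → queue [Jae, Lou, Wes]
Visit Jae → queue [Lou, Wes]
Visit Lou → queue [Wes]
Visit Wes → queue []

Visit order: Yul, Ben, Eli, Omar, Rex, Cyd, Nia, Uma, Ivy, Jae, Lou, Wes

Jae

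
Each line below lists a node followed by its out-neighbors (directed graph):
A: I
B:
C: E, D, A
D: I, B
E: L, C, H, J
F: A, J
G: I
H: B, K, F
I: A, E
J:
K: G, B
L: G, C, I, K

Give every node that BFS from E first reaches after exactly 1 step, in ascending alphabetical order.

Level 0: E
Level 1: C, H, J, L
Level 2: A, B, D, F, G, I, K

C, H, J, L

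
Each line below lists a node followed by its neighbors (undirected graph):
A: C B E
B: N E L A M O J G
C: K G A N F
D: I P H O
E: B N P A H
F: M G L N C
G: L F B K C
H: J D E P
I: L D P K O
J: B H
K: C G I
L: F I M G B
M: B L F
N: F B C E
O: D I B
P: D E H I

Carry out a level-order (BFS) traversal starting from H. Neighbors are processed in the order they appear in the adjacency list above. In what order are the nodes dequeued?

H -> J -> D -> E -> P -> B -> I -> O -> N -> A -> L -> M -> G -> K -> F -> C

Visit H; enqueue J, D, E, P → queue [J, D, E, P]
Visit J; enqueue B → queue [D, E, P, B]
Visit D; enqueue I, O → queue [E, P, B, I, O]
Visit E; enqueue N, A → queue [P, B, I, O, N, A]
Visit P → queue [B, I, O, N, A]
Visit B; enqueue L, M, G → queue [I, O, N, A, L, M, G]
Visit I; enqueue K → queue [O, N, A, L, M, G, K]
Visit O → queue [N, A, L, M, G, K]
Visit N; enqueue F, C → queue [A, L, M, G, K, F, C]
Visit A → queue [L, M, G, K, F, C]
Visit L → queue [M, G, K, F, C]
Visit M → queue [G, K, F, C]
Visit G → queue [K, F, C]
Visit K → queue [F, C]
Visit F → queue [C]
Visit C → queue []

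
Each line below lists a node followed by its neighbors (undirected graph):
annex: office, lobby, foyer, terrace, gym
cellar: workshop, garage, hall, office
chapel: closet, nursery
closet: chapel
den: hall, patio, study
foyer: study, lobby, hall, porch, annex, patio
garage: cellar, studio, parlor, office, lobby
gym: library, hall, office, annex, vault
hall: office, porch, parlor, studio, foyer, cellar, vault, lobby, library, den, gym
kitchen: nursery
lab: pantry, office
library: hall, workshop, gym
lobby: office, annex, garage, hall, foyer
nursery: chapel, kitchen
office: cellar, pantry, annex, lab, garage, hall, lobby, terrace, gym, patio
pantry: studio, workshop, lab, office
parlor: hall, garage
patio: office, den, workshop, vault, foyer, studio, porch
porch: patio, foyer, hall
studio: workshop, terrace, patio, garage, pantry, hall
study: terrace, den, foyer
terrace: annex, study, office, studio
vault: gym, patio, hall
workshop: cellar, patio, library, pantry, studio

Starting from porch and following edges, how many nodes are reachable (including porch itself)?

20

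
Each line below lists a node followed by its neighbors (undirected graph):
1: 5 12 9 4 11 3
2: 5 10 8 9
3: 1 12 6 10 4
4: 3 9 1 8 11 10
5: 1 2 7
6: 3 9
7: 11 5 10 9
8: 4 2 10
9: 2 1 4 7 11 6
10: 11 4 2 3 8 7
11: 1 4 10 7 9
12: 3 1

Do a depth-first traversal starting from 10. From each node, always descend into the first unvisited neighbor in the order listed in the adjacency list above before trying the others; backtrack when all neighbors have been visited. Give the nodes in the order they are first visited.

Visit 10
10 → 11
11 → 1
1 → 5
5 → 2
2 → 8
8 → 4
4 → 3
3 → 12
3 → 6
6 → 9
9 → 7

10 11 1 5 2 8 4 3 12 6 9 7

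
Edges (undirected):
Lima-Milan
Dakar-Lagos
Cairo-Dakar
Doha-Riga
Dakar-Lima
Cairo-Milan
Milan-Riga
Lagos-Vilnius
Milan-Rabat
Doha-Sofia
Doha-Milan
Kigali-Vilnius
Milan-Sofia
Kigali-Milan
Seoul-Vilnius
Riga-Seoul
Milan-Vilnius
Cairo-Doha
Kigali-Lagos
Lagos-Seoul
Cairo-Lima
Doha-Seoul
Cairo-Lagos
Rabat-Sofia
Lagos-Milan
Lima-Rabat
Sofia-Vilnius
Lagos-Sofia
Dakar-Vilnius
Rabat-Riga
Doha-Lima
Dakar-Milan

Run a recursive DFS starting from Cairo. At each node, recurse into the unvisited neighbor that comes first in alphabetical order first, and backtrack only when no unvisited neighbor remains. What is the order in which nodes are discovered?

Cairo Dakar Lagos Kigali Milan Doha Lima Rabat Riga Seoul Vilnius Sofia

Visit Cairo
Cairo → Dakar
Dakar → Lagos
Lagos → Kigali
Kigali → Milan
Milan → Doha
Doha → Lima
Lima → Rabat
Rabat → Riga
Riga → Seoul
Seoul → Vilnius
Vilnius → Sofia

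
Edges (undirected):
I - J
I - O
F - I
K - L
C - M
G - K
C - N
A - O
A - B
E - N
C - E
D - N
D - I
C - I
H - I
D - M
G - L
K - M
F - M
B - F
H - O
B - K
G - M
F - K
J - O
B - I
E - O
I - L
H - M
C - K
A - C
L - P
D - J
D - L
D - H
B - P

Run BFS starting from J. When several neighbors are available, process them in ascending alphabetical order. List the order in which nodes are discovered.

J D I O H L M N B C F A E G K P

Visit J; enqueue D, I, O → queue [D, I, O]
Visit D; enqueue H, L, M, N → queue [I, O, H, L, M, N]
Visit I; enqueue B, C, F → queue [O, H, L, M, N, B, C, F]
Visit O; enqueue A, E → queue [H, L, M, N, B, C, F, A, E]
Visit H → queue [L, M, N, B, C, F, A, E]
Visit L; enqueue G, K, P → queue [M, N, B, C, F, A, E, G, K, P]
Visit M → queue [N, B, C, F, A, E, G, K, P]
Visit N → queue [B, C, F, A, E, G, K, P]
Visit B → queue [C, F, A, E, G, K, P]
Visit C → queue [F, A, E, G, K, P]
Visit F → queue [A, E, G, K, P]
Visit A → queue [E, G, K, P]
Visit E → queue [G, K, P]
Visit G → queue [K, P]
Visit K → queue [P]
Visit P → queue []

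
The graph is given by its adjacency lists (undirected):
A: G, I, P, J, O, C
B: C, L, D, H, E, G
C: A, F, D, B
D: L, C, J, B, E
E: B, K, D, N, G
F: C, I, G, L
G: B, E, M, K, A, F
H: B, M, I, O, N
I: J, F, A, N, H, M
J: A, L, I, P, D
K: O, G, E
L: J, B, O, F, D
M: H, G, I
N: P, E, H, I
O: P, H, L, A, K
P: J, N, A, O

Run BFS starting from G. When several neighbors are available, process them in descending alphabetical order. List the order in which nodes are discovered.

G M K F E B A I H O L C N D P J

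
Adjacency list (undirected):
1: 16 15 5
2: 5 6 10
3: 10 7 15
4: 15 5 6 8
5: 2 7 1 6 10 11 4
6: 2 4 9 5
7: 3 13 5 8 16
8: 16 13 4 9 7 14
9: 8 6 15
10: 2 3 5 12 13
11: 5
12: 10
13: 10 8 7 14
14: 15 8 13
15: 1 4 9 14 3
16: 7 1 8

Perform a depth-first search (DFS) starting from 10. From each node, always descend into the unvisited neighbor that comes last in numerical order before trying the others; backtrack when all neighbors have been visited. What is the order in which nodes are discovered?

Visit 10
10 → 13
13 → 14
14 → 15
15 → 9
9 → 8
8 → 16
16 → 7
7 → 5
5 → 11
5 → 6
6 → 4
6 → 2
5 → 1
7 → 3
10 → 12

10 -> 13 -> 14 -> 15 -> 9 -> 8 -> 16 -> 7 -> 5 -> 11 -> 6 -> 4 -> 2 -> 1 -> 3 -> 12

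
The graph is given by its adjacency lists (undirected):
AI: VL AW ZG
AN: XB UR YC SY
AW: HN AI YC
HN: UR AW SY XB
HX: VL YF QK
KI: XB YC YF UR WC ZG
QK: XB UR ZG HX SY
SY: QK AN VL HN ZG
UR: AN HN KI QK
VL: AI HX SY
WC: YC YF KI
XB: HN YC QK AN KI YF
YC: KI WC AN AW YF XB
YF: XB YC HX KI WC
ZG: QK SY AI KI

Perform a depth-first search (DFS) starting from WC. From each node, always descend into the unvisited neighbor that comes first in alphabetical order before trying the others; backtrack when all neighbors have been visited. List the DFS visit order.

Visit WC
WC → KI
KI → UR
UR → AN
AN → SY
SY → HN
HN → AW
AW → AI
AI → VL
VL → HX
HX → QK
QK → XB
XB → YC
YC → YF
QK → ZG

WC → KI → UR → AN → SY → HN → AW → AI → VL → HX → QK → XB → YC → YF → ZG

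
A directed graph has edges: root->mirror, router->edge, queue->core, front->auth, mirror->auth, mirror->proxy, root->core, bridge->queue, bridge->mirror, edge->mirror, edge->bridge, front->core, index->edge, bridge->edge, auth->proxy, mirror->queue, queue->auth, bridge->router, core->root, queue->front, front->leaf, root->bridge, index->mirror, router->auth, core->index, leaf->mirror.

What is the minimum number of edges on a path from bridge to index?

Level 0: bridge
Level 1: edge, mirror, queue, router
Level 2: auth, core, front, proxy
Level 3: index, leaf, root
index first appears at level 3.

3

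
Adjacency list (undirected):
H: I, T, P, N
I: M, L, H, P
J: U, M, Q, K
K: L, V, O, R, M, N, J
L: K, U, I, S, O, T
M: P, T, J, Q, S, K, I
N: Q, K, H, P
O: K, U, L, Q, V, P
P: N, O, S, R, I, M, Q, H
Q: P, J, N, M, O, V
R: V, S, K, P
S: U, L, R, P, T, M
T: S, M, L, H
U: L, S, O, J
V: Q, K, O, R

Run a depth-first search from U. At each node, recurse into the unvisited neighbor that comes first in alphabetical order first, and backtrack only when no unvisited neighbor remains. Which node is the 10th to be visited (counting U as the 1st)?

Q

Visit U
U → J
J → K
K → L
L → I
I → H
H → N
N → P
P → M
M → Q
Q → O
O → V
V → R
R → S
S → T

Visit order: U, J, K, L, I, H, N, P, M, Q, O, V, R, S, T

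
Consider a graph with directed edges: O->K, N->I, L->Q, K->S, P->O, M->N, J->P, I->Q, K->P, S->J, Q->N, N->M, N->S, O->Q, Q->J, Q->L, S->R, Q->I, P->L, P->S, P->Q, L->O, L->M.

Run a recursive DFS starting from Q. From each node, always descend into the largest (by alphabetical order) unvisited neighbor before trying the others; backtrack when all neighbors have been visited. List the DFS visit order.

Q N S R J P O K L M I

Visit Q
Q → N
N → S
S → R
S → J
J → P
P → O
O → K
P → L
L → M
N → I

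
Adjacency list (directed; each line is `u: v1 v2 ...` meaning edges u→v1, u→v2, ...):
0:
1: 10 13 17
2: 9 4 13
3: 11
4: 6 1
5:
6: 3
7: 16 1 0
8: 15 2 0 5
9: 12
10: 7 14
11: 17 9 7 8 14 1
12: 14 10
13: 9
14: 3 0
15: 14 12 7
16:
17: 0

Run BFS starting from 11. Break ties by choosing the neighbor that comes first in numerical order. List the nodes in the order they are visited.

Visit 11; enqueue 1, 7, 8, 9, 14, 17 → queue [1, 7, 8, 9, 14, 17]
Visit 1; enqueue 10, 13 → queue [7, 8, 9, 14, 17, 10, 13]
Visit 7; enqueue 0, 16 → queue [8, 9, 14, 17, 10, 13, 0, 16]
Visit 8; enqueue 2, 5, 15 → queue [9, 14, 17, 10, 13, 0, 16, 2, 5, 15]
Visit 9; enqueue 12 → queue [14, 17, 10, 13, 0, 16, 2, 5, 15, 12]
Visit 14; enqueue 3 → queue [17, 10, 13, 0, 16, 2, 5, 15, 12, 3]
Visit 17 → queue [10, 13, 0, 16, 2, 5, 15, 12, 3]
Visit 10 → queue [13, 0, 16, 2, 5, 15, 12, 3]
Visit 13 → queue [0, 16, 2, 5, 15, 12, 3]
Visit 0 → queue [16, 2, 5, 15, 12, 3]
Visit 16 → queue [2, 5, 15, 12, 3]
Visit 2; enqueue 4 → queue [5, 15, 12, 3, 4]
Visit 5 → queue [15, 12, 3, 4]
Visit 15 → queue [12, 3, 4]
Visit 12 → queue [3, 4]
Visit 3 → queue [4]
Visit 4; enqueue 6 → queue [6]
Visit 6 → queue []

11 → 1 → 7 → 8 → 9 → 14 → 17 → 10 → 13 → 0 → 16 → 2 → 5 → 15 → 12 → 3 → 4 → 6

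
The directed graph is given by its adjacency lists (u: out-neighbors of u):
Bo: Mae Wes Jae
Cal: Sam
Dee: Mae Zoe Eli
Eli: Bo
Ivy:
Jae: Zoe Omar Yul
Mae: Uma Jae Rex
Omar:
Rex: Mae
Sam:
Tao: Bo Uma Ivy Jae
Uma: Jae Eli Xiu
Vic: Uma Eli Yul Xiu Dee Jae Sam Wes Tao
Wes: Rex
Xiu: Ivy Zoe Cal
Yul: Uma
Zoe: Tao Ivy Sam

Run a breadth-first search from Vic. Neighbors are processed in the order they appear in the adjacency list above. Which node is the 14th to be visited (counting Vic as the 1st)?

Cal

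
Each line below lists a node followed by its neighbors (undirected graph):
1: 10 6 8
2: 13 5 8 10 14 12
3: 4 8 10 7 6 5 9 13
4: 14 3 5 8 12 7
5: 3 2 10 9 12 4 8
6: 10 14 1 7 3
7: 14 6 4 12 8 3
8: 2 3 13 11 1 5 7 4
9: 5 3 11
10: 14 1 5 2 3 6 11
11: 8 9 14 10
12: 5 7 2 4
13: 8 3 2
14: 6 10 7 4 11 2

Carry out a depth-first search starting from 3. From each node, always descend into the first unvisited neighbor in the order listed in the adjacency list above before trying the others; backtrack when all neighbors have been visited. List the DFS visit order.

3 → 4 → 14 → 6 → 10 → 1 → 8 → 2 → 13 → 5 → 9 → 11 → 12 → 7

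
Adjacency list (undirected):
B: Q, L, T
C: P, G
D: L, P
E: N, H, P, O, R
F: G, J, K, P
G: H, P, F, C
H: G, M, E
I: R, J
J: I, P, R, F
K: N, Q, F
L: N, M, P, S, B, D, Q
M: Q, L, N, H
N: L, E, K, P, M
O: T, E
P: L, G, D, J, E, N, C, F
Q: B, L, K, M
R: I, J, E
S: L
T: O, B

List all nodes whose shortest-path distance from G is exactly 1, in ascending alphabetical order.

C, F, H, P

Level 0: G
Level 1: C, F, H, P
Level 2: D, E, J, K, L, M, N
Level 3: B, I, O, Q, R, S
Level 4: T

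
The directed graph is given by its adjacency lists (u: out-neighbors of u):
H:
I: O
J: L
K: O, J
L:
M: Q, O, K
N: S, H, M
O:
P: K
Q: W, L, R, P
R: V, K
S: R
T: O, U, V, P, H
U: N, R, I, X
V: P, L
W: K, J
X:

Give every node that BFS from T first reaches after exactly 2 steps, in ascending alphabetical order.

I, K, L, N, R, X

Level 0: T
Level 1: H, O, P, U, V
Level 2: I, K, L, N, R, X
Level 3: J, M, S
Level 4: Q
Level 5: W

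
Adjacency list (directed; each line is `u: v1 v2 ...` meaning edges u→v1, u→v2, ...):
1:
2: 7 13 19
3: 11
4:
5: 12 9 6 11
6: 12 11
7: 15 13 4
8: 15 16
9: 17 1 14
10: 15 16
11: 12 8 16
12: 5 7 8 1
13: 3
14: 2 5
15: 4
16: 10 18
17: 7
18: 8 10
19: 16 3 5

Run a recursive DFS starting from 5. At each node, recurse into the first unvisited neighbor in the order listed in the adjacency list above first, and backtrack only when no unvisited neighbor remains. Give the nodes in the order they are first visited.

5, 12, 7, 15, 4, 13, 3, 11, 8, 16, 10, 18, 1, 9, 17, 14, 2, 19, 6

Visit 5
5 → 12
12 → 7
7 → 15
15 → 4
7 → 13
13 → 3
3 → 11
11 → 8
8 → 16
16 → 10
16 → 18
12 → 1
5 → 9
9 → 17
9 → 14
14 → 2
2 → 19
5 → 6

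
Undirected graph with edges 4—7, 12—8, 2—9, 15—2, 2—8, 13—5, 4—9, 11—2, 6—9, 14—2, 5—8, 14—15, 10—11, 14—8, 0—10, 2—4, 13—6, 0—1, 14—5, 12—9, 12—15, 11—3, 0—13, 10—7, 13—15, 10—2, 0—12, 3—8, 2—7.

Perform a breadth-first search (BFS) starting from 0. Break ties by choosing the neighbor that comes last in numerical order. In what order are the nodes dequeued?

Visit 0; enqueue 13, 12, 10, 1 → queue [13, 12, 10, 1]
Visit 13; enqueue 15, 6, 5 → queue [12, 10, 1, 15, 6, 5]
Visit 12; enqueue 9, 8 → queue [10, 1, 15, 6, 5, 9, 8]
Visit 10; enqueue 11, 7, 2 → queue [1, 15, 6, 5, 9, 8, 11, 7, 2]
Visit 1 → queue [15, 6, 5, 9, 8, 11, 7, 2]
Visit 15; enqueue 14 → queue [6, 5, 9, 8, 11, 7, 2, 14]
Visit 6 → queue [5, 9, 8, 11, 7, 2, 14]
Visit 5 → queue [9, 8, 11, 7, 2, 14]
Visit 9; enqueue 4 → queue [8, 11, 7, 2, 14, 4]
Visit 8; enqueue 3 → queue [11, 7, 2, 14, 4, 3]
Visit 11 → queue [7, 2, 14, 4, 3]
Visit 7 → queue [2, 14, 4, 3]
Visit 2 → queue [14, 4, 3]
Visit 14 → queue [4, 3]
Visit 4 → queue [3]
Visit 3 → queue []

0 13 12 10 1 15 6 5 9 8 11 7 2 14 4 3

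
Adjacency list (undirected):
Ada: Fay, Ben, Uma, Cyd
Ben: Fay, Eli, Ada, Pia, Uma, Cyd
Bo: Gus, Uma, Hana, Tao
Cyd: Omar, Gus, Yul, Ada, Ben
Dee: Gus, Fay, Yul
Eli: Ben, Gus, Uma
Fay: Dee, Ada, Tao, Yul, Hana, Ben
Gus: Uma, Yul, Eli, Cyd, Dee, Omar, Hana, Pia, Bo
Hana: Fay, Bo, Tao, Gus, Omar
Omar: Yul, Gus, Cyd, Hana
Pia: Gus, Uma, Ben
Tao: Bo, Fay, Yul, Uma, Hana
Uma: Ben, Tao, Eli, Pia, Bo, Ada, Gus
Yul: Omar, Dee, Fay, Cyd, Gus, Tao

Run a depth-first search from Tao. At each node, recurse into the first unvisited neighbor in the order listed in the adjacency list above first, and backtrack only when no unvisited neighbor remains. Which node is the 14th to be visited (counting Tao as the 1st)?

Visit Tao
Tao → Bo
Bo → Gus
Gus → Uma
Uma → Ben
Ben → Fay
Fay → Dee
Dee → Yul
Yul → Omar
Omar → Cyd
Cyd → Ada
Omar → Hana
Ben → Eli
Ben → Pia

Visit order: Tao, Bo, Gus, Uma, Ben, Fay, Dee, Yul, Omar, Cyd, Ada, Hana, Eli, Pia

Pia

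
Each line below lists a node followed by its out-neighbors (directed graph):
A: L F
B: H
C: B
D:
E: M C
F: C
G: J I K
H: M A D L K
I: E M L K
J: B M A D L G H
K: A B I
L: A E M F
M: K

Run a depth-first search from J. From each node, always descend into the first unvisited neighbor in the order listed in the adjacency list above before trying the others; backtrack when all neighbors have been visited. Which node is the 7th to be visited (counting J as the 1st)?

Visit J
J → B
B → H
H → M
M → K
K → A
A → L
L → E
E → C
L → F
K → I
H → D
J → G

Visit order: J, B, H, M, K, A, L, E, C, F, I, D, G

L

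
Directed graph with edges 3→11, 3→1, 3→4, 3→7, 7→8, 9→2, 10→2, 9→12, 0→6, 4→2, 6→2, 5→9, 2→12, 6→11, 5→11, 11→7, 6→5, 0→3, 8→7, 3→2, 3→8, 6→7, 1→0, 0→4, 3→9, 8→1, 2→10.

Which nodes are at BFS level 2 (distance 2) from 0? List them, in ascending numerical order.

1, 2, 5, 7, 8, 9, 11

Level 0: 0
Level 1: 3, 4, 6
Level 2: 1, 2, 5, 7, 8, 9, 11
Level 3: 10, 12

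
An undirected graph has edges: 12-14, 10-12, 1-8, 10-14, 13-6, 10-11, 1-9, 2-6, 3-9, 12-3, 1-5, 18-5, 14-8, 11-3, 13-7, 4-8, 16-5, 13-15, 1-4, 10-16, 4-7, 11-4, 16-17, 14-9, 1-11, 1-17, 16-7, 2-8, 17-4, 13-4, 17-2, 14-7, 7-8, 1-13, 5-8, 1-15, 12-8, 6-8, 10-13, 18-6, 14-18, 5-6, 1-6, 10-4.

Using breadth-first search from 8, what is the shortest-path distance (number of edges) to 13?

Level 0: 8
Level 1: 1, 2, 4, 5, 6, 7, 12, 14
Level 2: 3, 9, 10, 11, 13, 15, 16, 17, 18
13 first appears at level 2.

2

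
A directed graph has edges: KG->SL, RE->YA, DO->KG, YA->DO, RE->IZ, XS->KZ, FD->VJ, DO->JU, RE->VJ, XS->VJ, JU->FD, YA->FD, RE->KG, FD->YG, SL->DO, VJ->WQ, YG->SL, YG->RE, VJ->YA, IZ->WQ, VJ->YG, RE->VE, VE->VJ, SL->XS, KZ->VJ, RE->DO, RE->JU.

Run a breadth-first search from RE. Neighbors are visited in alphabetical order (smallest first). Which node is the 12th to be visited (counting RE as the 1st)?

Visit RE; enqueue DO, IZ, JU, KG, VE, VJ, YA → queue [DO, IZ, JU, KG, VE, VJ, YA]
Visit DO → queue [IZ, JU, KG, VE, VJ, YA]
Visit IZ; enqueue WQ → queue [JU, KG, VE, VJ, YA, WQ]
Visit JU; enqueue FD → queue [KG, VE, VJ, YA, WQ, FD]
Visit KG; enqueue SL → queue [VE, VJ, YA, WQ, FD, SL]
Visit VE → queue [VJ, YA, WQ, FD, SL]
Visit VJ; enqueue YG → queue [YA, WQ, FD, SL, YG]
Visit YA → queue [WQ, FD, SL, YG]
Visit WQ → queue [FD, SL, YG]
Visit FD → queue [SL, YG]
Visit SL; enqueue XS → queue [YG, XS]
Visit YG → queue [XS]
Visit XS; enqueue KZ → queue [KZ]
Visit KZ → queue []

Visit order: RE, DO, IZ, JU, KG, VE, VJ, YA, WQ, FD, SL, YG, XS, KZ

YG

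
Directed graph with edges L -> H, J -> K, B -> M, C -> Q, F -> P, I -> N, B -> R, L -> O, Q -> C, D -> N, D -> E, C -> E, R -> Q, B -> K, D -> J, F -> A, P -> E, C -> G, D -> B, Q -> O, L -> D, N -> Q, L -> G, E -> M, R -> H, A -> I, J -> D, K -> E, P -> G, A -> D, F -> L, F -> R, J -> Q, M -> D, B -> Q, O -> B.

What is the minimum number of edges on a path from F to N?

3

Level 0: F
Level 1: A, L, P, R
Level 2: D, E, G, H, I, O, Q
Level 3: B, C, J, M, N
Level 4: K
N first appears at level 3.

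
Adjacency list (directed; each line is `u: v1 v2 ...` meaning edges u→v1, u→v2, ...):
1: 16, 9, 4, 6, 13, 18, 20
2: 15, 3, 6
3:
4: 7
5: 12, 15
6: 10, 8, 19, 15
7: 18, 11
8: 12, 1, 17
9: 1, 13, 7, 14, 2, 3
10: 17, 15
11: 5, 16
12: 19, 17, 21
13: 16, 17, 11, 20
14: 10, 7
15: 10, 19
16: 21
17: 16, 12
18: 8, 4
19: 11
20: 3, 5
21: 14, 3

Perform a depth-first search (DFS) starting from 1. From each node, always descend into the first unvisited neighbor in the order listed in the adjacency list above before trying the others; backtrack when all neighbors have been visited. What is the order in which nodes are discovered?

Visit 1
1 → 16
16 → 21
21 → 14
14 → 10
10 → 17
17 → 12
12 → 19
19 → 11
11 → 5
5 → 15
14 → 7
7 → 18
18 → 8
18 → 4
21 → 3
1 → 9
9 → 13
13 → 20
9 → 2
2 → 6

1, 16, 21, 14, 10, 17, 12, 19, 11, 5, 15, 7, 18, 8, 4, 3, 9, 13, 20, 2, 6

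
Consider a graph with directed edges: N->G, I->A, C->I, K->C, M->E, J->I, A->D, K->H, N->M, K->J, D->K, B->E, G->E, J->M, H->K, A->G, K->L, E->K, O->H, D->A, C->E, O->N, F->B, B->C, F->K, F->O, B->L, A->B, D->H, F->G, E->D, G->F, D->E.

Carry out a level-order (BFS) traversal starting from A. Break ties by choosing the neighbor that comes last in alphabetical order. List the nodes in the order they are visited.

A → G → D → B → F → E → K → H → L → C → O → J → I → N → M

Visit A; enqueue G, D, B → queue [G, D, B]
Visit G; enqueue F, E → queue [D, B, F, E]
Visit D; enqueue K, H → queue [B, F, E, K, H]
Visit B; enqueue L, C → queue [F, E, K, H, L, C]
Visit F; enqueue O → queue [E, K, H, L, C, O]
Visit E → queue [K, H, L, C, O]
Visit K; enqueue J → queue [H, L, C, O, J]
Visit H → queue [L, C, O, J]
Visit L → queue [C, O, J]
Visit C; enqueue I → queue [O, J, I]
Visit O; enqueue N → queue [J, I, N]
Visit J; enqueue M → queue [I, N, M]
Visit I → queue [N, M]
Visit N → queue [M]
Visit M → queue []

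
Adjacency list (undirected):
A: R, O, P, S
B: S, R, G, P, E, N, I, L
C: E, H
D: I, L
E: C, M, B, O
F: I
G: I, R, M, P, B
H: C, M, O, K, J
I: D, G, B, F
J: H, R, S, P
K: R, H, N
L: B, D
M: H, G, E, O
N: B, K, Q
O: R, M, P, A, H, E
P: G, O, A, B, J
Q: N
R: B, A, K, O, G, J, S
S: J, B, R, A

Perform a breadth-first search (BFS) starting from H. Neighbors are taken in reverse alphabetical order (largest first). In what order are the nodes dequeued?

H, O, M, K, J, C, R, P, E, A, G, N, S, B, I, Q, L, F, D

Visit H; enqueue O, M, K, J, C → queue [O, M, K, J, C]
Visit O; enqueue R, P, E, A → queue [M, K, J, C, R, P, E, A]
Visit M; enqueue G → queue [K, J, C, R, P, E, A, G]
Visit K; enqueue N → queue [J, C, R, P, E, A, G, N]
Visit J; enqueue S → queue [C, R, P, E, A, G, N, S]
Visit C → queue [R, P, E, A, G, N, S]
Visit R; enqueue B → queue [P, E, A, G, N, S, B]
Visit P → queue [E, A, G, N, S, B]
Visit E → queue [A, G, N, S, B]
Visit A → queue [G, N, S, B]
Visit G; enqueue I → queue [N, S, B, I]
Visit N; enqueue Q → queue [S, B, I, Q]
Visit S → queue [B, I, Q]
Visit B; enqueue L → queue [I, Q, L]
Visit I; enqueue F, D → queue [Q, L, F, D]
Visit Q → queue [L, F, D]
Visit L → queue [F, D]
Visit F → queue [D]
Visit D → queue []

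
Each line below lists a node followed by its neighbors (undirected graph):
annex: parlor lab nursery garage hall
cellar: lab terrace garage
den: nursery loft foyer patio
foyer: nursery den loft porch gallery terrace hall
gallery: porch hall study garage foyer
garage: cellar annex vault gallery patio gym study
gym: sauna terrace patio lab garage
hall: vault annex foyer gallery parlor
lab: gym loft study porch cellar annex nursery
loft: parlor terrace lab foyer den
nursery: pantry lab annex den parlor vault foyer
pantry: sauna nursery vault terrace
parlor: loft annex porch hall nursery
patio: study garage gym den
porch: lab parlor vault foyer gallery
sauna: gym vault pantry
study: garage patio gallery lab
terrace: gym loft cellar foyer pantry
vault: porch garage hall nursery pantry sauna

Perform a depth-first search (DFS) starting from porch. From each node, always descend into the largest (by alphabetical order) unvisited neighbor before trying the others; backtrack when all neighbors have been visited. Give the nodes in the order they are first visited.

porch → vault → sauna → pantry → terrace → loft → parlor → nursery → lab → study → patio → gym → garage → gallery → hall → foyer → den → annex → cellar

Visit porch
porch → vault
vault → sauna
sauna → pantry
pantry → terrace
terrace → loft
loft → parlor
parlor → nursery
nursery → lab
lab → study
study → patio
patio → gym
gym → garage
garage → gallery
gallery → hall
hall → foyer
foyer → den
hall → annex
garage → cellar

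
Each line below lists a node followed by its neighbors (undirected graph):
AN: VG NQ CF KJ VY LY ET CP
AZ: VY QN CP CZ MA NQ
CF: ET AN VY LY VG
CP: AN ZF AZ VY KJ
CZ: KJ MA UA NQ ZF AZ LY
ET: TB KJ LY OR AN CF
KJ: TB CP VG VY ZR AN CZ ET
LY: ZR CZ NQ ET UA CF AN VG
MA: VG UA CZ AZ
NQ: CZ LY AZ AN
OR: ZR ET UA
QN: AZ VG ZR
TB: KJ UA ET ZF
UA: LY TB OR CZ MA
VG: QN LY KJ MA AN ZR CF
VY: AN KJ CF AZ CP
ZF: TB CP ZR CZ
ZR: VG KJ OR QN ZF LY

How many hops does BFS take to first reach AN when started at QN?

2

Level 0: QN
Level 1: AZ, VG, ZR
Level 2: AN, CF, CP, CZ, KJ, LY, MA, NQ, OR, VY, ZF
Level 3: ET, TB, UA
AN first appears at level 2.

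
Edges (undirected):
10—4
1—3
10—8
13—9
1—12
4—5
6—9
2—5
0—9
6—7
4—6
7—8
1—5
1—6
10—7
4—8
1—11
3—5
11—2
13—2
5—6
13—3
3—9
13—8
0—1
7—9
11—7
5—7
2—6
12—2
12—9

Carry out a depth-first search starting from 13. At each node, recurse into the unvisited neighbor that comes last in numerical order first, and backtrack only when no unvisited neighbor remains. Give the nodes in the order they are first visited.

13 -> 9 -> 12 -> 2 -> 11 -> 7 -> 10 -> 8 -> 4 -> 6 -> 5 -> 3 -> 1 -> 0

Visit 13
13 → 9
9 → 12
12 → 2
2 → 11
11 → 7
7 → 10
10 → 8
8 → 4
4 → 6
6 → 5
5 → 3
3 → 1
1 → 0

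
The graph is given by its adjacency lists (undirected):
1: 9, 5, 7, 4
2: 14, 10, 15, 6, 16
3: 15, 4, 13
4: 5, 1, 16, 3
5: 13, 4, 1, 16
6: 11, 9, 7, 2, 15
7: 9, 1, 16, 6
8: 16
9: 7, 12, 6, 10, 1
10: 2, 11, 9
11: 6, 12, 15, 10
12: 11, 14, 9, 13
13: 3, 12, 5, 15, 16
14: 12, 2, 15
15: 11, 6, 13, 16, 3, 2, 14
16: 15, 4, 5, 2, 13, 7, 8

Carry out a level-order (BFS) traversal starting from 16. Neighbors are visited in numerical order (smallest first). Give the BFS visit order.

16 → 2 → 4 → 5 → 7 → 8 → 13 → 15 → 6 → 10 → 14 → 1 → 3 → 9 → 12 → 11

Visit 16; enqueue 2, 4, 5, 7, 8, 13, 15 → queue [2, 4, 5, 7, 8, 13, 15]
Visit 2; enqueue 6, 10, 14 → queue [4, 5, 7, 8, 13, 15, 6, 10, 14]
Visit 4; enqueue 1, 3 → queue [5, 7, 8, 13, 15, 6, 10, 14, 1, 3]
Visit 5 → queue [7, 8, 13, 15, 6, 10, 14, 1, 3]
Visit 7; enqueue 9 → queue [8, 13, 15, 6, 10, 14, 1, 3, 9]
Visit 8 → queue [13, 15, 6, 10, 14, 1, 3, 9]
Visit 13; enqueue 12 → queue [15, 6, 10, 14, 1, 3, 9, 12]
Visit 15; enqueue 11 → queue [6, 10, 14, 1, 3, 9, 12, 11]
Visit 6 → queue [10, 14, 1, 3, 9, 12, 11]
Visit 10 → queue [14, 1, 3, 9, 12, 11]
Visit 14 → queue [1, 3, 9, 12, 11]
Visit 1 → queue [3, 9, 12, 11]
Visit 3 → queue [9, 12, 11]
Visit 9 → queue [12, 11]
Visit 12 → queue [11]
Visit 11 → queue []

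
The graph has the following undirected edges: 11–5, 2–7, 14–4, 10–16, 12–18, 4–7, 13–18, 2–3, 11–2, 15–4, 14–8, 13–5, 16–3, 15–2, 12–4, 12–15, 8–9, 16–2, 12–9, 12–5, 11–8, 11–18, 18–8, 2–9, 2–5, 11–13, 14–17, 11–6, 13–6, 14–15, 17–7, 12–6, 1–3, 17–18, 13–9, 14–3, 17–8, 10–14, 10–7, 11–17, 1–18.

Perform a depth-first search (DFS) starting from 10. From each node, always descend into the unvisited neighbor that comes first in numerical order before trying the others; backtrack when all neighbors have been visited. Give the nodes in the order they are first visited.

10 -> 7 -> 2 -> 3 -> 1 -> 18 -> 8 -> 9 -> 12 -> 4 -> 14 -> 15 -> 17 -> 11 -> 5 -> 13 -> 6 -> 16

Visit 10
10 → 7
7 → 2
2 → 3
3 → 1
1 → 18
18 → 8
8 → 9
9 → 12
12 → 4
4 → 14
14 → 15
14 → 17
17 → 11
11 → 5
5 → 13
13 → 6
3 → 16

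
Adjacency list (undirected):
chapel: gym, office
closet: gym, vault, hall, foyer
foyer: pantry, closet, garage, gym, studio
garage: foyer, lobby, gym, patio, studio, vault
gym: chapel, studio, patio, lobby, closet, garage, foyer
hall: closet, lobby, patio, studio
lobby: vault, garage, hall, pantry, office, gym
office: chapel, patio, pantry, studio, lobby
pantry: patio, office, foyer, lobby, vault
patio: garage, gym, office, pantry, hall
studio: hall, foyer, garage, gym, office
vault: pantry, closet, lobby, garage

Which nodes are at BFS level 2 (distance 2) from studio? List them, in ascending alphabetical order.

Level 0: studio
Level 1: foyer, garage, gym, hall, office
Level 2: chapel, closet, lobby, pantry, patio, vault

chapel, closet, lobby, pantry, patio, vault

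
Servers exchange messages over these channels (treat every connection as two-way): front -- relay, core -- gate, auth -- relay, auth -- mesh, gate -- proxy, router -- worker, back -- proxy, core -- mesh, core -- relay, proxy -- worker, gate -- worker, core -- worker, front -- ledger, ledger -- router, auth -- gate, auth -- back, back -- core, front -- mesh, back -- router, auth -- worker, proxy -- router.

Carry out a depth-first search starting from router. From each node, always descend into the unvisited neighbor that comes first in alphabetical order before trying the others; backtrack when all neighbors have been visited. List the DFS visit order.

router → back → auth → gate → core → mesh → front → ledger → relay → worker → proxy

Visit router
router → back
back → auth
auth → gate
gate → core
core → mesh
mesh → front
front → ledger
front → relay
core → worker
worker → proxy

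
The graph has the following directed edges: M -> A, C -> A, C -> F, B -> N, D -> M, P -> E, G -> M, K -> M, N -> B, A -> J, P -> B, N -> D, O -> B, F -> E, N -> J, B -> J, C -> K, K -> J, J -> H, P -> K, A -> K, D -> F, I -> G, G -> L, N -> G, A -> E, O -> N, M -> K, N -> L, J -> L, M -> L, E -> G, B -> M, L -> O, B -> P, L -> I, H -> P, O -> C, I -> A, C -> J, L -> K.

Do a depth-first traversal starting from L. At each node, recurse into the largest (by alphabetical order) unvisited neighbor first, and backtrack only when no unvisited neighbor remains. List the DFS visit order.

Visit L
L → O
O → N
N → J
J → H
H → P
P → K
K → M
M → A
A → E
E → G
P → B
N → D
D → F
O → C
L → I

L -> O -> N -> J -> H -> P -> K -> M -> A -> E -> G -> B -> D -> F -> C -> I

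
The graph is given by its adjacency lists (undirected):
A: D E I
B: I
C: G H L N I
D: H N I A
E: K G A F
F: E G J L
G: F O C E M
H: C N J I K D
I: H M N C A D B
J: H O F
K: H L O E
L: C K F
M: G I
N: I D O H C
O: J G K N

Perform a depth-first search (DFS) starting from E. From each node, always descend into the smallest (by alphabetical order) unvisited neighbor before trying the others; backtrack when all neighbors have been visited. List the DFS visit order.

Visit E
E → A
A → D
D → H
H → C
C → G
G → F
F → J
J → O
O → K
K → L
O → N
N → I
I → B
I → M

E A D H C G F J O K L N I B M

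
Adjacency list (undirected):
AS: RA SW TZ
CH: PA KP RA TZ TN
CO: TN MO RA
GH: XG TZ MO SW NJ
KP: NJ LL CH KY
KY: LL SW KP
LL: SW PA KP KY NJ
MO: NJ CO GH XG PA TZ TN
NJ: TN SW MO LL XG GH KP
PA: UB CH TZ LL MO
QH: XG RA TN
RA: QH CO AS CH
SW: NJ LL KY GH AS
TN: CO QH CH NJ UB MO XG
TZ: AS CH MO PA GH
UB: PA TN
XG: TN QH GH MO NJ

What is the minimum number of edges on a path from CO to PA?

Level 0: CO
Level 1: MO, RA, TN
Level 2: AS, CH, GH, NJ, PA, QH, TZ, UB, XG
Level 3: KP, LL, SW
Level 4: KY
PA first appears at level 2.

2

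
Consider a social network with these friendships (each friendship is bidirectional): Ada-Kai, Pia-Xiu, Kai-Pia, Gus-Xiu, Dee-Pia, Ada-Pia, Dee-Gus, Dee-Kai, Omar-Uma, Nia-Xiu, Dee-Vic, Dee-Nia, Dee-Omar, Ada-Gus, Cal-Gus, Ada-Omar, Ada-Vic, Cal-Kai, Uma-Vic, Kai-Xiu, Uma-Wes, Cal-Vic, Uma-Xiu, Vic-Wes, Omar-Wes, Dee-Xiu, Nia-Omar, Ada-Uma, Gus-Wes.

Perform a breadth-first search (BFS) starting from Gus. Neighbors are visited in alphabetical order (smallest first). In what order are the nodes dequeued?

Gus, Ada, Cal, Dee, Wes, Xiu, Kai, Omar, Pia, Uma, Vic, Nia

Visit Gus; enqueue Ada, Cal, Dee, Wes, Xiu → queue [Ada, Cal, Dee, Wes, Xiu]
Visit Ada; enqueue Kai, Omar, Pia, Uma, Vic → queue [Cal, Dee, Wes, Xiu, Kai, Omar, Pia, Uma, Vic]
Visit Cal → queue [Dee, Wes, Xiu, Kai, Omar, Pia, Uma, Vic]
Visit Dee; enqueue Nia → queue [Wes, Xiu, Kai, Omar, Pia, Uma, Vic, Nia]
Visit Wes → queue [Xiu, Kai, Omar, Pia, Uma, Vic, Nia]
Visit Xiu → queue [Kai, Omar, Pia, Uma, Vic, Nia]
Visit Kai → queue [Omar, Pia, Uma, Vic, Nia]
Visit Omar → queue [Pia, Uma, Vic, Nia]
Visit Pia → queue [Uma, Vic, Nia]
Visit Uma → queue [Vic, Nia]
Visit Vic → queue [Nia]
Visit Nia → queue []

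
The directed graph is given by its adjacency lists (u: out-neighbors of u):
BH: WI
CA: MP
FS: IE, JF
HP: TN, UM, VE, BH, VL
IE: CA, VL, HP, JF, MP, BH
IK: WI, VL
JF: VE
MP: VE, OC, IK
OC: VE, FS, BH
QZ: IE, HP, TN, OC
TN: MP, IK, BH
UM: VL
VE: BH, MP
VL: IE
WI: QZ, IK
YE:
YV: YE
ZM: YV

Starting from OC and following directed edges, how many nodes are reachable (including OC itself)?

15

BFS from OC visits: OC, VE, FS, BH, MP, IE, JF, WI, IK, CA, VL, HP, QZ, TN, UM
Reachable nodes: 15 of 18 total.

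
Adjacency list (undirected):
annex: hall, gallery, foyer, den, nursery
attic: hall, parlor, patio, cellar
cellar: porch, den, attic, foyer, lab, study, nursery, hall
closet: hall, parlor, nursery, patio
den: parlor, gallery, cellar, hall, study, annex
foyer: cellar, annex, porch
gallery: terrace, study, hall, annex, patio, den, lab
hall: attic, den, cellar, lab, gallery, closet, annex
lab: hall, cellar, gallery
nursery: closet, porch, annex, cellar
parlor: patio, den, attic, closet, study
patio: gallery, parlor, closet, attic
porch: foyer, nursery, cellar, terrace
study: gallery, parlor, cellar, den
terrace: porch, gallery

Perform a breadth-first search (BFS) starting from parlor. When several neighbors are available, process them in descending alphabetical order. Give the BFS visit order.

parlor, study, patio, den, closet, attic, gallery, cellar, hall, annex, nursery, terrace, lab, porch, foyer

Visit parlor; enqueue study, patio, den, closet, attic → queue [study, patio, den, closet, attic]
Visit study; enqueue gallery, cellar → queue [patio, den, closet, attic, gallery, cellar]
Visit patio → queue [den, closet, attic, gallery, cellar]
Visit den; enqueue hall, annex → queue [closet, attic, gallery, cellar, hall, annex]
Visit closet; enqueue nursery → queue [attic, gallery, cellar, hall, annex, nursery]
Visit attic → queue [gallery, cellar, hall, annex, nursery]
Visit gallery; enqueue terrace, lab → queue [cellar, hall, annex, nursery, terrace, lab]
Visit cellar; enqueue porch, foyer → queue [hall, annex, nursery, terrace, lab, porch, foyer]
Visit hall → queue [annex, nursery, terrace, lab, porch, foyer]
Visit annex → queue [nursery, terrace, lab, porch, foyer]
Visit nursery → queue [terrace, lab, porch, foyer]
Visit terrace → queue [lab, porch, foyer]
Visit lab → queue [porch, foyer]
Visit porch → queue [foyer]
Visit foyer → queue []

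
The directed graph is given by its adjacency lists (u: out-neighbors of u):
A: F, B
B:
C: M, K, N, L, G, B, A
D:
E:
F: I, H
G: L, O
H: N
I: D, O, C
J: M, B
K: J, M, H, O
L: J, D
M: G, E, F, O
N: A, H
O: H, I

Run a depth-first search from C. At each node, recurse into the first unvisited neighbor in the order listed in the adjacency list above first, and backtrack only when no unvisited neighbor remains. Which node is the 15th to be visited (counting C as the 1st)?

K

Visit C
C → M
M → G
G → L
L → J
J → B
L → D
G → O
O → H
H → N
N → A
A → F
F → I
M → E
C → K

Visit order: C, M, G, L, J, B, D, O, H, N, A, F, I, E, K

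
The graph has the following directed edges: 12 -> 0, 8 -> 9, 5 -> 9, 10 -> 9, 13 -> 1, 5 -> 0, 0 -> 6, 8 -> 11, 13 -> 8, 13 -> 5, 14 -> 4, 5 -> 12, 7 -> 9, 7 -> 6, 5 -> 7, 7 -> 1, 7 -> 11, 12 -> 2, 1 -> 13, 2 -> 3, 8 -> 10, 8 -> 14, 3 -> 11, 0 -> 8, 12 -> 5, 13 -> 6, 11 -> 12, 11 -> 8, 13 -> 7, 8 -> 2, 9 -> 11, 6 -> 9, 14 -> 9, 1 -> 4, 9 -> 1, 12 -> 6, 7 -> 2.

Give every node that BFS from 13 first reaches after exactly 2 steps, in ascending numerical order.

Level 0: 13
Level 1: 1, 5, 6, 7, 8
Level 2: 0, 2, 4, 9, 10, 11, 12, 14
Level 3: 3

0, 2, 4, 9, 10, 11, 12, 14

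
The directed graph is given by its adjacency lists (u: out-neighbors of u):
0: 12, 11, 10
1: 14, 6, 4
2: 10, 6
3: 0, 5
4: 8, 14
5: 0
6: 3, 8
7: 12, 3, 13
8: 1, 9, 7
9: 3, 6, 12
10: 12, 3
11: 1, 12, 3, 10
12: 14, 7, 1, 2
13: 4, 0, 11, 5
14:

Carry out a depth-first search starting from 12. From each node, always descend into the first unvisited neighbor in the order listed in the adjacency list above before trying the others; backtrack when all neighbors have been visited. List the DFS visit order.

Visit 12
12 → 14
12 → 7
7 → 3
3 → 0
0 → 11
11 → 1
1 → 6
6 → 8
8 → 9
1 → 4
11 → 10
3 → 5
7 → 13
12 → 2

12 → 14 → 7 → 3 → 0 → 11 → 1 → 6 → 8 → 9 → 4 → 10 → 5 → 13 → 2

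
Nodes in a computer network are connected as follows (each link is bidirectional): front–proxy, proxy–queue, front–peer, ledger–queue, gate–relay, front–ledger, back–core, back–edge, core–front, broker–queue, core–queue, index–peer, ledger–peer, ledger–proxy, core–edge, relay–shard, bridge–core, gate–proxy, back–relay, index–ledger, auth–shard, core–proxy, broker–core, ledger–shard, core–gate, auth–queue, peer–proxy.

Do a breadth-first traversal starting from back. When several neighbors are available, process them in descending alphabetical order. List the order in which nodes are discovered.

Visit back; enqueue relay, edge, core → queue [relay, edge, core]
Visit relay; enqueue shard, gate → queue [edge, core, shard, gate]
Visit edge → queue [core, shard, gate]
Visit core; enqueue queue, proxy, front, broker, bridge → queue [shard, gate, queue, proxy, front, broker, bridge]
Visit shard; enqueue ledger, auth → queue [gate, queue, proxy, front, broker, bridge, ledger, auth]
Visit gate → queue [queue, proxy, front, broker, bridge, ledger, auth]
Visit queue → queue [proxy, front, broker, bridge, ledger, auth]
Visit proxy; enqueue peer → queue [front, broker, bridge, ledger, auth, peer]
Visit front → queue [broker, bridge, ledger, auth, peer]
Visit broker → queue [bridge, ledger, auth, peer]
Visit bridge → queue [ledger, auth, peer]
Visit ledger; enqueue index → queue [auth, peer, index]
Visit auth → queue [peer, index]
Visit peer → queue [index]
Visit index → queue []

back -> relay -> edge -> core -> shard -> gate -> queue -> proxy -> front -> broker -> bridge -> ledger -> auth -> peer -> index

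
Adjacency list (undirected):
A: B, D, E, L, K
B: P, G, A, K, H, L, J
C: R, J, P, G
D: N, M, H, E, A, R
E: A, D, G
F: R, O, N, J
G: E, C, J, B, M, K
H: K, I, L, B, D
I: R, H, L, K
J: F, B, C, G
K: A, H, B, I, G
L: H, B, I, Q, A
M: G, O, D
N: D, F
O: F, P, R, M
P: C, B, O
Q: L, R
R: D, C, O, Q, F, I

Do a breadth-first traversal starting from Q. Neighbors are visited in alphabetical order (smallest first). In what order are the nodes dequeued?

Visit Q; enqueue L, R → queue [L, R]
Visit L; enqueue A, B, H, I → queue [R, A, B, H, I]
Visit R; enqueue C, D, F, O → queue [A, B, H, I, C, D, F, O]
Visit A; enqueue E, K → queue [B, H, I, C, D, F, O, E, K]
Visit B; enqueue G, J, P → queue [H, I, C, D, F, O, E, K, G, J, P]
Visit H → queue [I, C, D, F, O, E, K, G, J, P]
Visit I → queue [C, D, F, O, E, K, G, J, P]
Visit C → queue [D, F, O, E, K, G, J, P]
Visit D; enqueue M, N → queue [F, O, E, K, G, J, P, M, N]
Visit F → queue [O, E, K, G, J, P, M, N]
Visit O → queue [E, K, G, J, P, M, N]
Visit E → queue [K, G, J, P, M, N]
Visit K → queue [G, J, P, M, N]
Visit G → queue [J, P, M, N]
Visit J → queue [P, M, N]
Visit P → queue [M, N]
Visit M → queue [N]
Visit N → queue []

Q -> L -> R -> A -> B -> H -> I -> C -> D -> F -> O -> E -> K -> G -> J -> P -> M -> N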